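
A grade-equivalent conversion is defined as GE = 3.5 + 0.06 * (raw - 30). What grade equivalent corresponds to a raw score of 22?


raw - median = 22 - 30 = -8
slope * diff = 0.06 * -8 = -0.48
GE = 3.5 + -0.48
GE = 3.02

3.02


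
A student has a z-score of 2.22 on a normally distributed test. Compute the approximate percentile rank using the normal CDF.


CDF(z) = 0.5 * (1 + erf(z/sqrt(2)))
erf(1.5698) = 0.9736
CDF = 0.9868
Percentile rank = 0.9868 * 100 = 98.68

98.68


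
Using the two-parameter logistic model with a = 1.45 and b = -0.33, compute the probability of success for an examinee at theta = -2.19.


a*(theta - b) = 1.45 * (-2.19 - -0.33) = -2.697
exp(--2.697) = 14.8352
P = 1 / (1 + 14.8352)
P = 0.0632

0.0632


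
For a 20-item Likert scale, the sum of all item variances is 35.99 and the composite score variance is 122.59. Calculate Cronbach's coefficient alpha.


alpha = (k/(k-1)) * (1 - sum(si^2)/s_total^2)
= (20/19) * (1 - 35.99/122.59)
alpha = 0.7436

0.7436


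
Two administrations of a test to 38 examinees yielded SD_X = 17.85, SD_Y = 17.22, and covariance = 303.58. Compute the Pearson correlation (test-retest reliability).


r = cov(X,Y) / (SD_X * SD_Y)
r = 303.58 / (17.85 * 17.22)
r = 303.58 / 307.377
r = 0.9876

0.9876


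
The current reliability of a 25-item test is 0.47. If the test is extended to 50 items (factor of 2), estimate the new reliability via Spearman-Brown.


r_new = (n * rxx) / (1 + (n-1) * rxx)
r_new = (2 * 0.47) / (1 + 1 * 0.47)
r_new = 0.94 / 1.47
r_new = 0.6395

0.6395


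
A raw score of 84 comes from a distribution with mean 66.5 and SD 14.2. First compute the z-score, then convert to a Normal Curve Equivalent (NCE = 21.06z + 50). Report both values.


z = (X - mean) / SD = (84 - 66.5) / 14.2
z = 17.5 / 14.2
z = 1.2324
NCE = NCE = 21.06z + 50
Carry z at full precision (z = 17.5 / 14.2) into the conversion:
NCE = 21.06 * (17.5 / 14.2) + 50 = 368.55 / 14.2 + 50
NCE = 25.9542 + 50
NCE = 75.9542

75.9542


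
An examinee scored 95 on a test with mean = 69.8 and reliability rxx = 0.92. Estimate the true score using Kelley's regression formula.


T_est = rxx * X + (1 - rxx) * mean
T_est = 0.92 * 95 + 0.08 * 69.8
T_est = 87.4 + 5.584
T_est = 92.984

92.984


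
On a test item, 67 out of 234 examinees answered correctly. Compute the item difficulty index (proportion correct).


Item difficulty p = number correct / total examinees
p = 67 / 234
p = 0.2863

0.2863


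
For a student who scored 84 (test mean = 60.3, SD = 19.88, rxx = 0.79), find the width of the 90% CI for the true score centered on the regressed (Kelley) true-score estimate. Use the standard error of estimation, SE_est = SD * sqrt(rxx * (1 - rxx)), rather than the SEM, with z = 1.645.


True score estimate = 0.79*84 + 0.21*60.3 = 79.023
SE_est = SD * sqrt(rxx * (1 - rxx)) = 19.88 * sqrt(0.79 * 0.21) = 19.88 * sqrt(0.1659) = 8.097288
CI = T_est +/- z * SE_est, so width = 2 * z * SE_est = 2 * 1.645 * 8.097288
Width = 26.6401

26.6401


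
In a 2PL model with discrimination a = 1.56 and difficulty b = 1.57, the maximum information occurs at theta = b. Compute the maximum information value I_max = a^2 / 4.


For 2PL, max info at theta = b = 1.57
I_max = a^2 / 4 = 1.56^2 / 4
= 2.4336 / 4
I_max = 0.6084

0.6084


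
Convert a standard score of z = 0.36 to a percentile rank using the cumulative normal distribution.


CDF(z) = 0.5 * (1 + erf(z/sqrt(2)))
erf(0.2546) = 0.2812
CDF = 0.6406
Percentile rank = 0.6406 * 100 = 64.06

64.06


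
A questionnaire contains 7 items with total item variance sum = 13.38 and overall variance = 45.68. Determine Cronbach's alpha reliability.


alpha = (k/(k-1)) * (1 - sum(si^2)/s_total^2)
= (7/6) * (1 - 13.38/45.68)
alpha = 0.8249

0.8249


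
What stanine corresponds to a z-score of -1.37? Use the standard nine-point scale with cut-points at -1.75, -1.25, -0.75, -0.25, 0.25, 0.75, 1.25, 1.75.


Stanine boundaries: [-1.75, -1.25, -0.75, -0.25, 0.25, 0.75, 1.25, 1.75]
z = -1.37
Check each boundary:
  z >= -1.75 -> could be stanine 2
  z < -1.25
  z < -0.75
  z < -0.25
  z < 0.25
  z < 0.75
  z < 1.25
  z < 1.75
Highest qualifying boundary gives stanine = 2

2


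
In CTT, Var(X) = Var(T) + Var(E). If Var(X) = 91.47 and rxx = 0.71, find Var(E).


var_true = rxx * var_obs = 0.71 * 91.47 = 64.9437
var_error = var_obs - var_true
var_error = 91.47 - 64.9437
var_error = 26.5263

26.5263


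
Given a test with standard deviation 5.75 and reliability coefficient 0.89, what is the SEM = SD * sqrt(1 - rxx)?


SEM = SD * sqrt(1 - rxx)
SEM = 5.75 * sqrt(1 - 0.89)
SEM = 5.75 * sqrt(0.11) = 5.75 * 0.331662
SEM = 1.9071

1.9071


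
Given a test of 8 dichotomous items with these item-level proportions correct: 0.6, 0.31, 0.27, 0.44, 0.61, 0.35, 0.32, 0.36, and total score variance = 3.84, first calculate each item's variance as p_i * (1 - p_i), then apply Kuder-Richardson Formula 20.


For each item, compute p_i * q_i:
  Item 1: 0.6 * 0.4 = 0.24
  Item 2: 0.31 * 0.69 = 0.2139
  Item 3: 0.27 * 0.73 = 0.1971
  Item 4: 0.44 * 0.56 = 0.2464
  Item 5: 0.61 * 0.39 = 0.2379
  Item 6: 0.35 * 0.65 = 0.2275
  Item 7: 0.32 * 0.68 = 0.2176
  Item 8: 0.36 * 0.64 = 0.2304
Sum(p_i * q_i) = 0.24 + 0.2139 + 0.1971 + 0.2464 + 0.2379 + 0.2275 + 0.2176 + 0.2304 = 1.8108
KR-20 = (k/(k-1)) * (1 - Sum(p_i*q_i) / Var_total)
= (8/7) * (1 - 1.8108/3.84)
= 1.1429 * 0.5284
KR-20 = 0.6039

0.6039


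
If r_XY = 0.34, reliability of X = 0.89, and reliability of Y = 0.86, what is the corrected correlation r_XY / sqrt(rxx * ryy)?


r_corrected = rxy / sqrt(rxx * ryy)
= 0.34 / sqrt(0.89 * 0.86)
= 0.34 / sqrt(0.7654)
= 0.34 / 0.874871
r_corrected = 0.3886

0.3886


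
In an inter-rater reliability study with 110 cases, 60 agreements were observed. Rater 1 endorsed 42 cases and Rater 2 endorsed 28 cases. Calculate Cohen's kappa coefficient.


P_o = 60/110 = 0.545455
P_e = (42*28 + 68*82) / 12100 = 0.558017
kappa = (P_o - P_e) / (1 - P_e)
kappa = (0.545455 - 0.558017) / (1 - 0.558017)
kappa = -0.0284

-0.0284


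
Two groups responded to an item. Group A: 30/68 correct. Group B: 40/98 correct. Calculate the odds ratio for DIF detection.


Odds_A = 30/38 = 0.7895
Odds_B = 40/58 = 0.6897
OR = Odds_A / Odds_B = 0.7895 / 0.6897
Exactly, OR = (30 * 58) / (38 * 40) = 1740 / 1520
OR = 1.1447

1.1447


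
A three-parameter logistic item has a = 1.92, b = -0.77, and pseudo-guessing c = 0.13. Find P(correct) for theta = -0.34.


logit = 1.92*(-0.34 - -0.77) = 0.8256
P* = 1/(1 + exp(-0.8256)) = 0.6954
P = 0.13 + (1 - 0.13) * 0.6954
P = 0.735

0.735


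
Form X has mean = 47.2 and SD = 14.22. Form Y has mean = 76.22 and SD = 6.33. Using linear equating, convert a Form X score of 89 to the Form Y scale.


slope = SD_Y / SD_X = 6.33 / 14.22 ~ 0.4451
intercept = mean_Y - slope * mean_X = 76.22 - (6.33 / 14.22) * 47.2 ~ 55.209
Y = slope * X + intercept. To avoid rounding drift from the rounded slope/intercept, evaluate the equivalent form Y = mean_Y + SD_Y * (X - mean_X) / SD_X at full precision:
Y = 76.22 + 6.33 * (89 - 47.2) / 14.22
Y = 76.22 + 6.33 * 41.8 / 14.22
Y = 76.22 + 264.594 / 14.22
Y = 76.22 + 18.6072
Y = 94.8272

94.8272


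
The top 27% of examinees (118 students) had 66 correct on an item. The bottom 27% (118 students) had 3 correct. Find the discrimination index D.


p_upper = 66/118 = 0.5593
p_lower = 3/118 = 0.0254
D = 0.5593 - 0.0254 = 0.5339

0.5339


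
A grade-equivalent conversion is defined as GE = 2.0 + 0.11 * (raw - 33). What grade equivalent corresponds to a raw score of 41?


raw - median = 41 - 33 = 8
slope * diff = 0.11 * 8 = 0.88
GE = 2.0 + 0.88
GE = 2.88

2.88


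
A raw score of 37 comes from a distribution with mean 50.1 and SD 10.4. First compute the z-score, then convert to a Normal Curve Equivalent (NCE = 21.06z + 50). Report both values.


z = (X - mean) / SD = (37 - 50.1) / 10.4
z = -13.1 / 10.4
z = -1.2596
NCE = NCE = 21.06z + 50
Carry z at full precision (z = -13.1 / 10.4) into the conversion:
NCE = 21.06 * (-13.1 / 10.4) + 50 = -275.886 / 10.4 + 50
NCE = -26.5275 + 50
NCE = 23.4725

23.4725


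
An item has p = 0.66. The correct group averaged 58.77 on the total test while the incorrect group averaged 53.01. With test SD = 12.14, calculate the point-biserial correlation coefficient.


q = 1 - p = 0.34
rpb = ((M1 - M0) / SD) * sqrt(p * q)
rpb = ((58.77 - 53.01) / 12.14) * sqrt(0.66 * 0.34)
rpb = 0.2248

0.2248


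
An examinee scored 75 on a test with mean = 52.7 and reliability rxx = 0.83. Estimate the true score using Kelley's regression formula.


T_est = rxx * X + (1 - rxx) * mean
T_est = 0.83 * 75 + 0.17 * 52.7
T_est = 62.25 + 8.959
T_est = 71.209

71.209


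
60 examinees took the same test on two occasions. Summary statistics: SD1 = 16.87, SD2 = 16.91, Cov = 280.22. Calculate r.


r = cov(X,Y) / (SD_X * SD_Y)
r = 280.22 / (16.87 * 16.91)
r = 280.22 / 285.2717
r = 0.9823

0.9823


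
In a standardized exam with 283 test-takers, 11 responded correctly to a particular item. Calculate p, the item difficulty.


Item difficulty p = number correct / total examinees
p = 11 / 283
p = 0.0389

0.0389


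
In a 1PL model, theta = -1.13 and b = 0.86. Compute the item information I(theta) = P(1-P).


P = 1/(1+exp(-(-1.13-0.86))) = 0.1203
I = P*(1-P) = 0.1203 * 0.8797
I = 0.1058

0.1058


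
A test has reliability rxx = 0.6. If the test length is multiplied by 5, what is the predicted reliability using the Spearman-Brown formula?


r_new = (n * rxx) / (1 + (n-1) * rxx)
r_new = (5 * 0.6) / (1 + 4 * 0.6)
r_new = 3.0 / 3.4
r_new = 0.8824

0.8824


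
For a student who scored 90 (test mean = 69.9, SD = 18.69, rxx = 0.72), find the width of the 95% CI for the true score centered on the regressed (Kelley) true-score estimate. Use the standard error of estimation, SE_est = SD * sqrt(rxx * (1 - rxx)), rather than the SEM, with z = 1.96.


True score estimate = 0.72*90 + 0.28*69.9 = 84.372
SE_est = SD * sqrt(rxx * (1 - rxx)) = 18.69 * sqrt(0.72 * 0.28) = 18.69 * sqrt(0.2016) = 8.391789
CI = T_est +/- z * SE_est, so width = 2 * z * SE_est = 2 * 1.96 * 8.391789
Width = 32.8958

32.8958


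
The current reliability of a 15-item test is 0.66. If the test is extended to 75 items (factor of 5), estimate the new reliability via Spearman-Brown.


r_new = (n * rxx) / (1 + (n-1) * rxx)
r_new = (5 * 0.66) / (1 + 4 * 0.66)
r_new = 3.3 / 3.64
r_new = 0.9066

0.9066


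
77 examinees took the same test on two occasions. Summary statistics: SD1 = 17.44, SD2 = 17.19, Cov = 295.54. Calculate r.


r = cov(X,Y) / (SD_X * SD_Y)
r = 295.54 / (17.44 * 17.19)
r = 295.54 / 299.7936
r = 0.9858

0.9858


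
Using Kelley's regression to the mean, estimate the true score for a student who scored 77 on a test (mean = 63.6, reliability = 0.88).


T_est = rxx * X + (1 - rxx) * mean
T_est = 0.88 * 77 + 0.12 * 63.6
T_est = 67.76 + 7.632
T_est = 75.392

75.392


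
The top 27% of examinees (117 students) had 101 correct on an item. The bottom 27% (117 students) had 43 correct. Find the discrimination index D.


p_upper = 101/117 = 0.8632
p_lower = 43/117 = 0.3675
D = 0.8632 - 0.3675 = 0.4957

0.4957


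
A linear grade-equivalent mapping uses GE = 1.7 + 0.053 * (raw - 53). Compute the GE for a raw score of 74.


raw - median = 74 - 53 = 21
slope * diff = 0.053 * 21 = 1.113
GE = 1.7 + 1.113
GE = 2.813

2.813


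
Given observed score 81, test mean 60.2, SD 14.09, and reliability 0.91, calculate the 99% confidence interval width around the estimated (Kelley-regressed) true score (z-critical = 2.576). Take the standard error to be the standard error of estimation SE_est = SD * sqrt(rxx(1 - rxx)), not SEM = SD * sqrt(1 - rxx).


True score estimate = 0.91*81 + 0.09*60.2 = 79.128
SE_est = SD * sqrt(rxx * (1 - rxx)) = 14.09 * sqrt(0.91 * 0.09) = 14.09 * sqrt(0.0819) = 4.032301
CI = T_est +/- z * SE_est, so width = 2 * z * SE_est = 2 * 2.576 * 4.032301
Width = 20.7744

20.7744


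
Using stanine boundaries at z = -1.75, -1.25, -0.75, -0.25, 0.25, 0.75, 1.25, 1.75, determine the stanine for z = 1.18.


Stanine boundaries: [-1.75, -1.25, -0.75, -0.25, 0.25, 0.75, 1.25, 1.75]
z = 1.18
Check each boundary:
  z >= -1.75 -> could be stanine 2
  z >= -1.25 -> could be stanine 3
  z >= -0.75 -> could be stanine 4
  z >= -0.25 -> could be stanine 5
  z >= 0.25 -> could be stanine 6
  z >= 0.75 -> could be stanine 7
  z < 1.25
  z < 1.75
Highest qualifying boundary gives stanine = 7

7


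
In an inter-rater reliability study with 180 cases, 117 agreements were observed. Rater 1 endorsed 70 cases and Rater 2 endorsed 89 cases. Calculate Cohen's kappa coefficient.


P_o = 117/180 = 0.65
P_e = (70*89 + 110*91) / 32400 = 0.501235
kappa = (P_o - P_e) / (1 - P_e)
kappa = (0.65 - 0.501235) / (1 - 0.501235)
kappa = 0.2983

0.2983


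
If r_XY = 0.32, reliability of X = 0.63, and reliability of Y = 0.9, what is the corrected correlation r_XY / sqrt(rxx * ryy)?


r_corrected = rxy / sqrt(rxx * ryy)
= 0.32 / sqrt(0.63 * 0.9)
= 0.32 / sqrt(0.567)
= 0.32 / 0.752994
r_corrected = 0.425

0.425


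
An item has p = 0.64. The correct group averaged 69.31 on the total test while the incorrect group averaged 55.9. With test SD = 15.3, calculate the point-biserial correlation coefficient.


q = 1 - p = 0.36
rpb = ((M1 - M0) / SD) * sqrt(p * q)
rpb = ((69.31 - 55.9) / 15.3) * sqrt(0.64 * 0.36)
rpb = 0.4207

0.4207


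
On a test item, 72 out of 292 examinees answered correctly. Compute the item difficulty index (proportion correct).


Item difficulty p = number correct / total examinees
p = 72 / 292
p = 0.2466

0.2466


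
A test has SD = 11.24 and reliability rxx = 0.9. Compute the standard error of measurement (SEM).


SEM = SD * sqrt(1 - rxx)
SEM = 11.24 * sqrt(1 - 0.9)
SEM = 11.24 * sqrt(0.1) = 11.24 * 0.316228
SEM = 3.5544

3.5544


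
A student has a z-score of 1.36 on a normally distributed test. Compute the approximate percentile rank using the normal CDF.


CDF(z) = 0.5 * (1 + erf(z/sqrt(2)))
erf(0.9617) = 0.8262
CDF = 0.9131
Percentile rank = 0.9131 * 100 = 91.31

91.31


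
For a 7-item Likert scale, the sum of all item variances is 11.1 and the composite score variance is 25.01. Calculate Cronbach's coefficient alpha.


alpha = (k/(k-1)) * (1 - sum(si^2)/s_total^2)
= (7/6) * (1 - 11.1/25.01)
alpha = 0.6489

0.6489


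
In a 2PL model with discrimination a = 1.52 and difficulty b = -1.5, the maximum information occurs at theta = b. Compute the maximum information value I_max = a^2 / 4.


For 2PL, max info at theta = b = -1.5
I_max = a^2 / 4 = 1.52^2 / 4
= 2.3104 / 4
I_max = 0.5776

0.5776


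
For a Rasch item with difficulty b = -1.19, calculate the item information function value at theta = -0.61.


P = 1/(1+exp(-(-0.61--1.19))) = 0.6411
I = P*(1-P) = 0.6411 * 0.3589
I = 0.2301

0.2301


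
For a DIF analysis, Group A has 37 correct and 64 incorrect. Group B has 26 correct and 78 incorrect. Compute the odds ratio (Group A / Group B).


Odds_A = 37/64 = 0.5781
Odds_B = 26/78 = 0.3333
OR = Odds_A / Odds_B = 0.5781 / 0.3333
Exactly, OR = (37 * 78) / (64 * 26) = 2886 / 1664
OR = 1.7344

1.7344


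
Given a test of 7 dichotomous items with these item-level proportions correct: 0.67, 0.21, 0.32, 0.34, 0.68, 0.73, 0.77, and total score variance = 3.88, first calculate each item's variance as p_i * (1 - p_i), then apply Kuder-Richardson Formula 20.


For each item, compute p_i * q_i:
  Item 1: 0.67 * 0.33 = 0.2211
  Item 2: 0.21 * 0.79 = 0.1659
  Item 3: 0.32 * 0.68 = 0.2176
  Item 4: 0.34 * 0.66 = 0.2244
  Item 5: 0.68 * 0.32 = 0.2176
  Item 6: 0.73 * 0.27 = 0.1971
  Item 7: 0.77 * 0.23 = 0.1771
Sum(p_i * q_i) = 0.2211 + 0.1659 + 0.2176 + 0.2244 + 0.2176 + 0.1971 + 0.1771 = 1.4208
KR-20 = (k/(k-1)) * (1 - Sum(p_i*q_i) / Var_total)
= (7/6) * (1 - 1.4208/3.88)
= 1.1667 * 0.6338
KR-20 = 0.7395

0.7395


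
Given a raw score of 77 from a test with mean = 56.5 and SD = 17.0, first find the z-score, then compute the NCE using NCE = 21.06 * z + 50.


z = (X - mean) / SD = (77 - 56.5) / 17.0
z = 20.5 / 17.0
z = 1.2059
NCE = NCE = 21.06z + 50
Carry z at full precision (z = 20.5 / 17.0) into the conversion:
NCE = 21.06 * (20.5 / 17.0) + 50 = 431.73 / 17.0 + 50
NCE = 25.3959 + 50
NCE = 75.3959

75.3959


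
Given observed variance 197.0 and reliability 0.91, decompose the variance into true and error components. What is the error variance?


var_true = rxx * var_obs = 0.91 * 197.0 = 179.27
var_error = var_obs - var_true
var_error = 197.0 - 179.27
var_error = 17.73

17.73


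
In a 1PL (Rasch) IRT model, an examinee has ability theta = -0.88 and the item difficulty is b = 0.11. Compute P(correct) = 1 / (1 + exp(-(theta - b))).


theta - b = -0.88 - 0.11 = -0.99
exp(-(theta - b)) = exp(0.99) = 2.6912
P = 1 / (1 + 2.6912)
P = 0.2709

0.2709


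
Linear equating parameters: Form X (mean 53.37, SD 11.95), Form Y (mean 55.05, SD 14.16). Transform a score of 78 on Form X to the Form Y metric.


slope = SD_Y / SD_X = 14.16 / 11.95 ~ 1.1849
intercept = mean_Y - slope * mean_X = 55.05 - (14.16 / 11.95) * 53.37 ~ -8.1901
Y = slope * X + intercept. To avoid rounding drift from the rounded slope/intercept, evaluate the equivalent form Y = mean_Y + SD_Y * (X - mean_X) / SD_X at full precision:
Y = 55.05 + 14.16 * (78 - 53.37) / 11.95
Y = 55.05 + 14.16 * 24.63 / 11.95
Y = 55.05 + 348.7608 / 11.95
Y = 55.05 + 29.185
Y = 84.235

84.235


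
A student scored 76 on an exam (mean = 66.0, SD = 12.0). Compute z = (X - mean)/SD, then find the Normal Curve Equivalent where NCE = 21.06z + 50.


z = (X - mean) / SD = (76 - 66.0) / 12.0
z = 10.0 / 12.0
z = 0.8333
NCE = NCE = 21.06z + 50
Carry z at full precision (z = 10.0 / 12.0) into the conversion:
NCE = 21.06 * (10.0 / 12.0) + 50 = 210.6 / 12.0 + 50
NCE = 17.55 + 50
NCE = 67.55

67.55


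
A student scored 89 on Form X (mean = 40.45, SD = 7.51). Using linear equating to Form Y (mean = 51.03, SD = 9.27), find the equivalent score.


slope = SD_Y / SD_X = 9.27 / 7.51 ~ 1.2344
intercept = mean_Y - slope * mean_X = 51.03 - (9.27 / 7.51) * 40.45 ~ 1.1004
Y = slope * X + intercept. To avoid rounding drift from the rounded slope/intercept, evaluate the equivalent form Y = mean_Y + SD_Y * (X - mean_X) / SD_X at full precision:
Y = 51.03 + 9.27 * (89 - 40.45) / 7.51
Y = 51.03 + 9.27 * 48.55 / 7.51
Y = 51.03 + 450.0585 / 7.51
Y = 51.03 + 59.9279
Y = 110.9579

110.9579


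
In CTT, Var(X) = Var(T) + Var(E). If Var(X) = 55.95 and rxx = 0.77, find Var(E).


var_true = rxx * var_obs = 0.77 * 55.95 = 43.0815
var_error = var_obs - var_true
var_error = 55.95 - 43.0815
var_error = 12.8685

12.8685


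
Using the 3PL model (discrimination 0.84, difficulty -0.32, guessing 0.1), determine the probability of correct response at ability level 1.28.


logit = 0.84*(1.28 - -0.32) = 1.344
P* = 1/(1 + exp(-1.344)) = 0.7931
P = 0.1 + (1 - 0.1) * 0.7931
P = 0.8138

0.8138


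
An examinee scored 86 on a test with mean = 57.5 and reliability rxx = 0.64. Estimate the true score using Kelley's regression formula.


T_est = rxx * X + (1 - rxx) * mean
T_est = 0.64 * 86 + 0.36 * 57.5
T_est = 55.04 + 20.7
T_est = 75.74

75.74


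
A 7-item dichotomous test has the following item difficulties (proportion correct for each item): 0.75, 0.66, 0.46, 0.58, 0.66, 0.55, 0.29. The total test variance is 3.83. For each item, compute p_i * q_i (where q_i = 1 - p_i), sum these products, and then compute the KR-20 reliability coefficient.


For each item, compute p_i * q_i:
  Item 1: 0.75 * 0.25 = 0.1875
  Item 2: 0.66 * 0.34 = 0.2244
  Item 3: 0.46 * 0.54 = 0.2484
  Item 4: 0.58 * 0.42 = 0.2436
  Item 5: 0.66 * 0.34 = 0.2244
  Item 6: 0.55 * 0.45 = 0.2475
  Item 7: 0.29 * 0.71 = 0.2059
Sum(p_i * q_i) = 0.1875 + 0.2244 + 0.2484 + 0.2436 + 0.2244 + 0.2475 + 0.2059 = 1.5817
KR-20 = (k/(k-1)) * (1 - Sum(p_i*q_i) / Var_total)
= (7/6) * (1 - 1.5817/3.83)
= 1.1667 * 0.587
KR-20 = 0.6849

0.6849


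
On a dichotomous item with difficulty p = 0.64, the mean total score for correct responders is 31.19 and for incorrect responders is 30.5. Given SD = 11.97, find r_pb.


q = 1 - p = 0.36
rpb = ((M1 - M0) / SD) * sqrt(p * q)
rpb = ((31.19 - 30.5) / 11.97) * sqrt(0.64 * 0.36)
rpb = 0.0277

0.0277


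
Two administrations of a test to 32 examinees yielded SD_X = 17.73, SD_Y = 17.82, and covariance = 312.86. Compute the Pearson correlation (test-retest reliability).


r = cov(X,Y) / (SD_X * SD_Y)
r = 312.86 / (17.73 * 17.82)
r = 312.86 / 315.9486
r = 0.9902

0.9902


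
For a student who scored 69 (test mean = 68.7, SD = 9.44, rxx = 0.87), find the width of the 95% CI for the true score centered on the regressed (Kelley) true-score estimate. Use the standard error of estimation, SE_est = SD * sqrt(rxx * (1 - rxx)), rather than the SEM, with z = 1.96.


True score estimate = 0.87*69 + 0.13*68.7 = 68.961
SE_est = SD * sqrt(rxx * (1 - rxx)) = 9.44 * sqrt(0.87 * 0.13) = 9.44 * sqrt(0.1131) = 3.174704
CI = T_est +/- z * SE_est, so width = 2 * z * SE_est = 2 * 1.96 * 3.174704
Width = 12.4448

12.4448


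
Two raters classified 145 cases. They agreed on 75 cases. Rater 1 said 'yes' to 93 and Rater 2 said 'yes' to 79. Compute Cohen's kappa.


P_o = 75/145 = 0.517241
P_e = (93*79 + 52*66) / 21025 = 0.512675
kappa = (P_o - P_e) / (1 - P_e)
kappa = (0.517241 - 0.512675) / (1 - 0.512675)
kappa = 0.0094

0.0094


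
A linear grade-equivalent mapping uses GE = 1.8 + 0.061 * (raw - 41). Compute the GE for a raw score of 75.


raw - median = 75 - 41 = 34
slope * diff = 0.061 * 34 = 2.074
GE = 1.8 + 2.074
GE = 3.874

3.874


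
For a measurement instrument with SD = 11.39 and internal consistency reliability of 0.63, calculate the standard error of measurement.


SEM = SD * sqrt(1 - rxx)
SEM = 11.39 * sqrt(1 - 0.63)
SEM = 11.39 * sqrt(0.37) = 11.39 * 0.608276
SEM = 6.9283

6.9283


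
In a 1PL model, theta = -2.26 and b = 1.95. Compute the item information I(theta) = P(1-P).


P = 1/(1+exp(-(-2.26-1.95))) = 0.0146
I = P*(1-P) = 0.0146 * 0.9854
I = 0.0144

0.0144


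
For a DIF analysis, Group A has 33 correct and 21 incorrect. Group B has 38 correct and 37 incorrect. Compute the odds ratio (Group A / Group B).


Odds_A = 33/21 = 1.5714
Odds_B = 38/37 = 1.027
OR = Odds_A / Odds_B = 1.5714 / 1.027
Exactly, OR = (33 * 37) / (21 * 38) = 1221 / 798
OR = 1.5301

1.5301


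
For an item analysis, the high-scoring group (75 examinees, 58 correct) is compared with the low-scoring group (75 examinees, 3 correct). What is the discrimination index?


p_upper = 58/75 = 0.7733
p_lower = 3/75 = 0.04
D = 0.7733 - 0.04 = 0.7333

0.7333


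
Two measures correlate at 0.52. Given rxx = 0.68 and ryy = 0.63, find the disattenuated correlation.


r_corrected = rxy / sqrt(rxx * ryy)
= 0.52 / sqrt(0.68 * 0.63)
= 0.52 / sqrt(0.4284)
= 0.52 / 0.654523
r_corrected = 0.7945

0.7945


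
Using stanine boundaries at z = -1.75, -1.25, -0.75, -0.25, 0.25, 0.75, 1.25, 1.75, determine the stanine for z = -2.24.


Stanine boundaries: [-1.75, -1.25, -0.75, -0.25, 0.25, 0.75, 1.25, 1.75]
z = -2.24
Check each boundary:
  z < -1.75
  z < -1.25
  z < -0.75
  z < -0.25
  z < 0.25
  z < 0.75
  z < 1.25
  z < 1.75
Highest qualifying boundary gives stanine = 1

1


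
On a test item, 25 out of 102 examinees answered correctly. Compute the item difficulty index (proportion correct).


Item difficulty p = number correct / total examinees
p = 25 / 102
p = 0.2451

0.2451


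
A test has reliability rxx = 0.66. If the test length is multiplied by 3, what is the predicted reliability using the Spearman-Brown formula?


r_new = (n * rxx) / (1 + (n-1) * rxx)
r_new = (3 * 0.66) / (1 + 2 * 0.66)
r_new = 1.98 / 2.32
r_new = 0.8534

0.8534


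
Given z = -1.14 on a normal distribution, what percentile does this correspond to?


CDF(z) = 0.5 * (1 + erf(z/sqrt(2)))
erf(-0.8061) = -0.7457
CDF = 0.1271
Percentile rank = 0.1271 * 100 = 12.71

12.71


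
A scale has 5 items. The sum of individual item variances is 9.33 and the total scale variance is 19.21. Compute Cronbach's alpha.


alpha = (k/(k-1)) * (1 - sum(si^2)/s_total^2)
= (5/4) * (1 - 9.33/19.21)
alpha = 0.6429

0.6429


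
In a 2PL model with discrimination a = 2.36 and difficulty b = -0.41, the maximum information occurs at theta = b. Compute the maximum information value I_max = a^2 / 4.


For 2PL, max info at theta = b = -0.41
I_max = a^2 / 4 = 2.36^2 / 4
= 5.5696 / 4
I_max = 1.3924

1.3924


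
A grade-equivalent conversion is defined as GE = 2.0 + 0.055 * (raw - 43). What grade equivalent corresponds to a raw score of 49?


raw - median = 49 - 43 = 6
slope * diff = 0.055 * 6 = 0.33
GE = 2.0 + 0.33
GE = 2.33

2.33


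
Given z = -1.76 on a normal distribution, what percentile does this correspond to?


CDF(z) = 0.5 * (1 + erf(z/sqrt(2)))
erf(-1.2445) = -0.9216
CDF = 0.0392
Percentile rank = 0.0392 * 100 = 3.92

3.92


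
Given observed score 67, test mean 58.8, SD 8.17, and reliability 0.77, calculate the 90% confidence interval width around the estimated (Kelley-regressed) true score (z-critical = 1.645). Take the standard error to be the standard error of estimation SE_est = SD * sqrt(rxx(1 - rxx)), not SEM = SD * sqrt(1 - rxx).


True score estimate = 0.77*67 + 0.23*58.8 = 65.114
SE_est = SD * sqrt(rxx * (1 - rxx)) = 8.17 * sqrt(0.77 * 0.23) = 8.17 * sqrt(0.1771) = 3.438202
CI = T_est +/- z * SE_est, so width = 2 * z * SE_est = 2 * 1.645 * 3.438202
Width = 11.3117

11.3117


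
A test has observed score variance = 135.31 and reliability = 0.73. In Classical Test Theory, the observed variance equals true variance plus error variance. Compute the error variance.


var_true = rxx * var_obs = 0.73 * 135.31 = 98.7763
var_error = var_obs - var_true
var_error = 135.31 - 98.7763
var_error = 36.5337

36.5337


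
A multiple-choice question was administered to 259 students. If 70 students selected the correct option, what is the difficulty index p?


Item difficulty p = number correct / total examinees
p = 70 / 259
p = 0.2703

0.2703


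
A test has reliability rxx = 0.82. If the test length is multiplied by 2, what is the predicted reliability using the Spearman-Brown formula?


r_new = (n * rxx) / (1 + (n-1) * rxx)
r_new = (2 * 0.82) / (1 + 1 * 0.82)
r_new = 1.64 / 1.82
r_new = 0.9011

0.9011


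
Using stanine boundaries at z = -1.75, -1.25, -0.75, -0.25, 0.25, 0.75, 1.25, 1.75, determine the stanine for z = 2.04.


Stanine boundaries: [-1.75, -1.25, -0.75, -0.25, 0.25, 0.75, 1.25, 1.75]
z = 2.04
Check each boundary:
  z >= -1.75 -> could be stanine 2
  z >= -1.25 -> could be stanine 3
  z >= -0.75 -> could be stanine 4
  z >= -0.25 -> could be stanine 5
  z >= 0.25 -> could be stanine 6
  z >= 0.75 -> could be stanine 7
  z >= 1.25 -> could be stanine 8
  z >= 1.75 -> could be stanine 9
Highest qualifying boundary gives stanine = 9

9


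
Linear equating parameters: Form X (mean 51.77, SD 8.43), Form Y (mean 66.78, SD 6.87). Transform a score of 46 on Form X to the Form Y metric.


slope = SD_Y / SD_X = 6.87 / 8.43 ~ 0.8149
intercept = mean_Y - slope * mean_X = 66.78 - (6.87 / 8.43) * 51.77 ~ 24.5902
Y = slope * X + intercept. To avoid rounding drift from the rounded slope/intercept, evaluate the equivalent form Y = mean_Y + SD_Y * (X - mean_X) / SD_X at full precision:
Y = 66.78 + 6.87 * (46 - 51.77) / 8.43
Y = 66.78 - 6.87 * 5.77 / 8.43
Y = 66.78 - 39.6399 / 8.43
Y = 66.78 - 4.7022
Y = 62.0778

62.0778


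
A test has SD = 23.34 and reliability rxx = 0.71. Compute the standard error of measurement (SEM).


SEM = SD * sqrt(1 - rxx)
SEM = 23.34 * sqrt(1 - 0.71)
SEM = 23.34 * sqrt(0.29) = 23.34 * 0.538516
SEM = 12.569

12.569


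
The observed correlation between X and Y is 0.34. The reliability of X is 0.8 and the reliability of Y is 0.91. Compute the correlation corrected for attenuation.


r_corrected = rxy / sqrt(rxx * ryy)
= 0.34 / sqrt(0.8 * 0.91)
= 0.34 / sqrt(0.728)
= 0.34 / 0.853229
r_corrected = 0.3985

0.3985


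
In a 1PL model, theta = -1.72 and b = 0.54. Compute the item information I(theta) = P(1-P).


P = 1/(1+exp(-(-1.72-0.54))) = 0.0945
I = P*(1-P) = 0.0945 * 0.9055
I = 0.0856

0.0856


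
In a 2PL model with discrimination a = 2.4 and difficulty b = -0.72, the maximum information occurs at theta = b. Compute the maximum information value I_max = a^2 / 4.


For 2PL, max info at theta = b = -0.72
I_max = a^2 / 4 = 2.4^2 / 4
= 5.76 / 4
I_max = 1.44

1.44


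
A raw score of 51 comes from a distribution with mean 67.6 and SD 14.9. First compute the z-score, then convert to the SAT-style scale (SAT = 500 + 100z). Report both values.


z = (X - mean) / SD = (51 - 67.6) / 14.9
z = -16.6 / 14.9
z = -1.1141
SAT-scale = SAT = 500 + 100z
Carry z at full precision (z = -16.6 / 14.9) into the conversion:
SAT-scale = 500 + 100 * (-16.6 / 14.9) = 500 + -1660 / 14.9
SAT-scale = 500 + -111.4094
SAT-scale = 388.5906

388.5906


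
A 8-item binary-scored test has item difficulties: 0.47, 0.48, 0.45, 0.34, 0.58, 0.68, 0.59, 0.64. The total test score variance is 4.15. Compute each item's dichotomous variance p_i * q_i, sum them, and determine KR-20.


For each item, compute p_i * q_i:
  Item 1: 0.47 * 0.53 = 0.2491
  Item 2: 0.48 * 0.52 = 0.2496
  Item 3: 0.45 * 0.55 = 0.2475
  Item 4: 0.34 * 0.66 = 0.2244
  Item 5: 0.58 * 0.42 = 0.2436
  Item 6: 0.68 * 0.32 = 0.2176
  Item 7: 0.59 * 0.41 = 0.2419
  Item 8: 0.64 * 0.36 = 0.2304
Sum(p_i * q_i) = 0.2491 + 0.2496 + 0.2475 + 0.2244 + 0.2436 + 0.2176 + 0.2419 + 0.2304 = 1.9041
KR-20 = (k/(k-1)) * (1 - Sum(p_i*q_i) / Var_total)
= (8/7) * (1 - 1.9041/4.15)
= 1.1429 * 0.5412
KR-20 = 0.6185

0.6185


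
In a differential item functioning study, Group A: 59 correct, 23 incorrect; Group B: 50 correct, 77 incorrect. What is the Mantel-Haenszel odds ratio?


Odds_A = 59/23 = 2.5652
Odds_B = 50/77 = 0.6494
OR = Odds_A / Odds_B = 2.5652 / 0.6494
Exactly, OR = (59 * 77) / (23 * 50) = 4543 / 1150
OR = 3.9504

3.9504


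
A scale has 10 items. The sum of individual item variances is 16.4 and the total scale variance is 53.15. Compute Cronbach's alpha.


alpha = (k/(k-1)) * (1 - sum(si^2)/s_total^2)
= (10/9) * (1 - 16.4/53.15)
alpha = 0.7683

0.7683


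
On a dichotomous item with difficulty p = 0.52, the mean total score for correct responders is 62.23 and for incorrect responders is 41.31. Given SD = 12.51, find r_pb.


q = 1 - p = 0.48
rpb = ((M1 - M0) / SD) * sqrt(p * q)
rpb = ((62.23 - 41.31) / 12.51) * sqrt(0.52 * 0.48)
rpb = 0.8355

0.8355


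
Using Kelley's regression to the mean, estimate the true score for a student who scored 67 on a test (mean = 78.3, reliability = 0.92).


T_est = rxx * X + (1 - rxx) * mean
T_est = 0.92 * 67 + 0.08 * 78.3
T_est = 61.64 + 6.264
T_est = 67.904

67.904


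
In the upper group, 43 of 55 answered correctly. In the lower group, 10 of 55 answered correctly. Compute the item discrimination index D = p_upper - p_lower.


p_upper = 43/55 = 0.7818
p_lower = 10/55 = 0.1818
D = 0.7818 - 0.1818 = 0.6

0.6


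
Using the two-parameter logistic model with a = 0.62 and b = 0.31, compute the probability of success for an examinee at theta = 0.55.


a*(theta - b) = 0.62 * (0.55 - 0.31) = 0.1488
exp(-0.1488) = 0.8617
P = 1 / (1 + 0.8617)
P = 0.5371

0.5371


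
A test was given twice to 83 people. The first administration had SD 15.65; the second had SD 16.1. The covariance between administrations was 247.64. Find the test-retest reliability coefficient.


r = cov(X,Y) / (SD_X * SD_Y)
r = 247.64 / (15.65 * 16.1)
r = 247.64 / 251.965
r = 0.9828

0.9828


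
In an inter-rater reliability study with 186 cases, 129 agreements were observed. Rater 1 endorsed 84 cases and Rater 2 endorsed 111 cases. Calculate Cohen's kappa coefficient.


P_o = 129/186 = 0.693548
P_e = (84*111 + 102*75) / 34596 = 0.490635
kappa = (P_o - P_e) / (1 - P_e)
kappa = (0.693548 - 0.490635) / (1 - 0.490635)
kappa = 0.3984

0.3984


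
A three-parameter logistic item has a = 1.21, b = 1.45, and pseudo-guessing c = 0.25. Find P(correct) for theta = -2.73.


logit = 1.21*(-2.73 - 1.45) = -5.0578
P* = 1/(1 + exp(--5.0578)) = 0.0063
P = 0.25 + (1 - 0.25) * 0.0063
P = 0.2547

0.2547


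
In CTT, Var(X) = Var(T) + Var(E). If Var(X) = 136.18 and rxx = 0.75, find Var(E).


var_true = rxx * var_obs = 0.75 * 136.18 = 102.135
var_error = var_obs - var_true
var_error = 136.18 - 102.135
var_error = 34.045

34.045


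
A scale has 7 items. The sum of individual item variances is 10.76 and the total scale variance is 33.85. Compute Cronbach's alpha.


alpha = (k/(k-1)) * (1 - sum(si^2)/s_total^2)
= (7/6) * (1 - 10.76/33.85)
alpha = 0.7958

0.7958


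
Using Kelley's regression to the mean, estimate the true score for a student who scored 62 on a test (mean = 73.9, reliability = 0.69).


T_est = rxx * X + (1 - rxx) * mean
T_est = 0.69 * 62 + 0.31 * 73.9
T_est = 42.78 + 22.909
T_est = 65.689

65.689


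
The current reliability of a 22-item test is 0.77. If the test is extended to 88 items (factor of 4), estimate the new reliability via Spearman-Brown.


r_new = (n * rxx) / (1 + (n-1) * rxx)
r_new = (4 * 0.77) / (1 + 3 * 0.77)
r_new = 3.08 / 3.31
r_new = 0.9305

0.9305


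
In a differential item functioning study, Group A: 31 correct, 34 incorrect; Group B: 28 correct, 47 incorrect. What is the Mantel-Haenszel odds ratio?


Odds_A = 31/34 = 0.9118
Odds_B = 28/47 = 0.5957
OR = Odds_A / Odds_B = 0.9118 / 0.5957
Exactly, OR = (31 * 47) / (34 * 28) = 1457 / 952
OR = 1.5305

1.5305


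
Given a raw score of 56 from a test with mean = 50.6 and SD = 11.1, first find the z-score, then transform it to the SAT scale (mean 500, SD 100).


z = (X - mean) / SD = (56 - 50.6) / 11.1
z = 5.4 / 11.1
z = 0.4865
SAT-scale = SAT = 500 + 100z
Carry z at full precision (z = 5.4 / 11.1) into the conversion:
SAT-scale = 500 + 100 * (5.4 / 11.1) = 500 + 540 / 11.1
SAT-scale = 500 + 48.6486
SAT-scale = 548.6486

548.6486


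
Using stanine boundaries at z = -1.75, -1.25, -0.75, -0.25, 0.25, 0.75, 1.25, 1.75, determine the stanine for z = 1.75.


Stanine boundaries: [-1.75, -1.25, -0.75, -0.25, 0.25, 0.75, 1.25, 1.75]
z = 1.75
Check each boundary:
  z >= -1.75 -> could be stanine 2
  z >= -1.25 -> could be stanine 3
  z >= -0.75 -> could be stanine 4
  z >= -0.25 -> could be stanine 5
  z >= 0.25 -> could be stanine 6
  z >= 0.75 -> could be stanine 7
  z >= 1.25 -> could be stanine 8
  z >= 1.75 -> could be stanine 9
Highest qualifying boundary gives stanine = 9

9


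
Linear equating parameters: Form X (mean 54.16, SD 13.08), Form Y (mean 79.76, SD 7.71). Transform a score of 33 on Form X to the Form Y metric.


slope = SD_Y / SD_X = 7.71 / 13.08 ~ 0.5894
intercept = mean_Y - slope * mean_X = 79.76 - (7.71 / 13.08) * 54.16 ~ 47.8354
Y = slope * X + intercept. To avoid rounding drift from the rounded slope/intercept, evaluate the equivalent form Y = mean_Y + SD_Y * (X - mean_X) / SD_X at full precision:
Y = 79.76 + 7.71 * (33 - 54.16) / 13.08
Y = 79.76 - 7.71 * 21.16 / 13.08
Y = 79.76 - 163.1436 / 13.08
Y = 79.76 - 12.4728
Y = 67.2872

67.2872


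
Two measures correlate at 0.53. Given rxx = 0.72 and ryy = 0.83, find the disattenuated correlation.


r_corrected = rxy / sqrt(rxx * ryy)
= 0.53 / sqrt(0.72 * 0.83)
= 0.53 / sqrt(0.5976)
= 0.53 / 0.773046
r_corrected = 0.6856

0.6856


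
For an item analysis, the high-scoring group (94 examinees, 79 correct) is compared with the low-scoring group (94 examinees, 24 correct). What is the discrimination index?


p_upper = 79/94 = 0.8404
p_lower = 24/94 = 0.2553
D = 0.8404 - 0.2553 = 0.5851

0.5851


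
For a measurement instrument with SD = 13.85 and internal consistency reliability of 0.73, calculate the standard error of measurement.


SEM = SD * sqrt(1 - rxx)
SEM = 13.85 * sqrt(1 - 0.73)
SEM = 13.85 * sqrt(0.27) = 13.85 * 0.519615
SEM = 7.1967

7.1967


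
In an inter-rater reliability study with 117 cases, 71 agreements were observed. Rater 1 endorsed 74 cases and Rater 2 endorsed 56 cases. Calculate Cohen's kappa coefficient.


P_o = 71/117 = 0.606838
P_e = (74*56 + 43*61) / 13689 = 0.494339
kappa = (P_o - P_e) / (1 - P_e)
kappa = (0.606838 - 0.494339) / (1 - 0.494339)
kappa = 0.2225

0.2225


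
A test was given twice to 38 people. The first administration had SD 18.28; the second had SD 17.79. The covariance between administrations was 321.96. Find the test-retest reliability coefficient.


r = cov(X,Y) / (SD_X * SD_Y)
r = 321.96 / (18.28 * 17.79)
r = 321.96 / 325.2012
r = 0.99

0.99


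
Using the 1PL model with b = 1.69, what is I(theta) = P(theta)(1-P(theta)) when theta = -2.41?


P = 1/(1+exp(-(-2.41-1.69))) = 0.0163
I = P*(1-P) = 0.0163 * 0.9837
I = 0.016

0.016


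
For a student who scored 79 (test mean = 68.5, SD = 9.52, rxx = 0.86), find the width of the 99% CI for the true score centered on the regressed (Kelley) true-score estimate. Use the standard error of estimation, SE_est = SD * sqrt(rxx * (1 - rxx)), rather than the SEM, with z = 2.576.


True score estimate = 0.86*79 + 0.14*68.5 = 77.53
SE_est = SD * sqrt(rxx * (1 - rxx)) = 9.52 * sqrt(0.86 * 0.14) = 9.52 * sqrt(0.1204) = 3.303317
CI = T_est +/- z * SE_est, so width = 2 * z * SE_est = 2 * 2.576 * 3.303317
Width = 17.0187

17.0187


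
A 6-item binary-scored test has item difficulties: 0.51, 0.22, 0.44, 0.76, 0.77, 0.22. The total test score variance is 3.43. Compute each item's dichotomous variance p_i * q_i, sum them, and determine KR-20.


For each item, compute p_i * q_i:
  Item 1: 0.51 * 0.49 = 0.2499
  Item 2: 0.22 * 0.78 = 0.1716
  Item 3: 0.44 * 0.56 = 0.2464
  Item 4: 0.76 * 0.24 = 0.1824
  Item 5: 0.77 * 0.23 = 0.1771
  Item 6: 0.22 * 0.78 = 0.1716
Sum(p_i * q_i) = 0.2499 + 0.1716 + 0.2464 + 0.1824 + 0.1771 + 0.1716 = 1.199
KR-20 = (k/(k-1)) * (1 - Sum(p_i*q_i) / Var_total)
= (6/5) * (1 - 1.199/3.43)
= 1.2 * 0.6504
KR-20 = 0.7805

0.7805


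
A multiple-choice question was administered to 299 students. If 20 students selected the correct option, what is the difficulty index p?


Item difficulty p = number correct / total examinees
p = 20 / 299
p = 0.0669

0.0669


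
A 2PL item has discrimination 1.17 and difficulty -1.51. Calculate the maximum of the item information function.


For 2PL, max info at theta = b = -1.51
I_max = a^2 / 4 = 1.17^2 / 4
= 1.3689 / 4
I_max = 0.3422

0.3422


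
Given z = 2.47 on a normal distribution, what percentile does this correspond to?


CDF(z) = 0.5 * (1 + erf(z/sqrt(2)))
erf(1.7466) = 0.9865
CDF = 0.9932
Percentile rank = 0.9932 * 100 = 99.32

99.32


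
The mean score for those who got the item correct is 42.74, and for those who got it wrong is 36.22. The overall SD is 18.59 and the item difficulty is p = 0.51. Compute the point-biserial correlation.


q = 1 - p = 0.49
rpb = ((M1 - M0) / SD) * sqrt(p * q)
rpb = ((42.74 - 36.22) / 18.59) * sqrt(0.51 * 0.49)
rpb = 0.1753

0.1753


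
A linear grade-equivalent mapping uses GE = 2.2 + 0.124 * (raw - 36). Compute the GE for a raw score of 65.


raw - median = 65 - 36 = 29
slope * diff = 0.124 * 29 = 3.596
GE = 2.2 + 3.596
GE = 5.796

5.796


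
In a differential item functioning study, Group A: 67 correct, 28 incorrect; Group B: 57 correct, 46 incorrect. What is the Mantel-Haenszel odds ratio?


Odds_A = 67/28 = 2.3929
Odds_B = 57/46 = 1.2391
OR = Odds_A / Odds_B = 2.3929 / 1.2391
Exactly, OR = (67 * 46) / (28 * 57) = 3082 / 1596
OR = 1.9311

1.9311


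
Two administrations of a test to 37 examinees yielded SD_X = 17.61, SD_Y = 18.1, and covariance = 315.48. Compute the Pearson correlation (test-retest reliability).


r = cov(X,Y) / (SD_X * SD_Y)
r = 315.48 / (17.61 * 18.1)
r = 315.48 / 318.741
r = 0.9898

0.9898


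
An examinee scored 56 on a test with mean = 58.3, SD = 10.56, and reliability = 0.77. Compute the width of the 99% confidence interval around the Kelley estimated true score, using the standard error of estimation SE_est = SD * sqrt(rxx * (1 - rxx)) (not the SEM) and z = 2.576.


True score estimate = 0.77*56 + 0.23*58.3 = 56.529
SE_est = SD * sqrt(rxx * (1 - rxx)) = 10.56 * sqrt(0.77 * 0.23) = 10.56 * sqrt(0.1771) = 4.443991
CI = T_est +/- z * SE_est, so width = 2 * z * SE_est = 2 * 2.576 * 4.443991
Width = 22.8954

22.8954
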